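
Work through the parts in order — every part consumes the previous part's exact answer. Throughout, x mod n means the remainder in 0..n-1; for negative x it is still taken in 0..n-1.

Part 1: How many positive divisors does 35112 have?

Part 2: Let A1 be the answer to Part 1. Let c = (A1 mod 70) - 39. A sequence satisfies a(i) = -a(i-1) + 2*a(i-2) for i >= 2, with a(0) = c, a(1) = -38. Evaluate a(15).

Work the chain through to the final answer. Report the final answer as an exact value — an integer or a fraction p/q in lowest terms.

Part 1: 35112 = 2^3 * 3 * 7 * 11 * 19; number of divisors = (3+1) * (1+1) * (1+1) * (1+1) * (1+1) = 64; answer 64
Part 2: A1 = 64; c = 25; a(2) = -1*(-38) + 2*(25) = 88; iterating: a(2)=88, a(3)=-164, a(4)=340, a(5)=-668, a(6)=1348, a(7)=-2684, a(8)=5380, a(9)=-10748, a(10)=21508, a(11)=-43004, a(12)=86020, a(13)=-172028, a(14)=344068, a(15)=-688124; answer -688124

-688124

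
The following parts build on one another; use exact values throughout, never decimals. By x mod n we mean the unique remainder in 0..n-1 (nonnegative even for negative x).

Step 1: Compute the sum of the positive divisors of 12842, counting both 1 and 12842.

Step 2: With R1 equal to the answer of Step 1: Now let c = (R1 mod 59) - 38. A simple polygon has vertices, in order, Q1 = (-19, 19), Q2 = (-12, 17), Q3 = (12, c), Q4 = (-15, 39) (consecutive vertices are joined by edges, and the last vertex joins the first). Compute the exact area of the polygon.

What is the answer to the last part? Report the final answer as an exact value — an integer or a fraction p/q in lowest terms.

Step 1: 12842 = 2 * 6421; sigma = (1 + 2) * (1 + 6421) = 3 * 6422 = 19266; answer 19266
Step 2: R1 = 19266; c = -6; cross terms: (-19*17 - -12*19)=-95, (-12*-6 - 12*17)=-132, (12*39 - -15*-6)=378, (-15*19 - -19*39)=456; twice the area = |607| = 607; area = 607/2; answer 607/2

607/2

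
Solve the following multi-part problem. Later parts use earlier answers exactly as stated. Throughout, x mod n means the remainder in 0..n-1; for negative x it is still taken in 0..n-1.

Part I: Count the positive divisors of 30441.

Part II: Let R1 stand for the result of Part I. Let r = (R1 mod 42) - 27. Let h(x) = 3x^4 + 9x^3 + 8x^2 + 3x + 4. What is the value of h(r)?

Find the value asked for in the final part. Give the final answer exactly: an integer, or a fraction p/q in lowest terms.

332067

Part I: 30441 = 3 * 73 * 139; number of divisors = (1+1) * (1+1) * (1+1) = 8; answer 8
Part II: R1 = 8; r = -19; 3*(-19)^4 + 9*(-19)^3 + 8*(-19)^2 + 3*(-19)^1 + 4 = (390963) + (-61731) + (2888) + (-57) + (4) = 332067; answer 332067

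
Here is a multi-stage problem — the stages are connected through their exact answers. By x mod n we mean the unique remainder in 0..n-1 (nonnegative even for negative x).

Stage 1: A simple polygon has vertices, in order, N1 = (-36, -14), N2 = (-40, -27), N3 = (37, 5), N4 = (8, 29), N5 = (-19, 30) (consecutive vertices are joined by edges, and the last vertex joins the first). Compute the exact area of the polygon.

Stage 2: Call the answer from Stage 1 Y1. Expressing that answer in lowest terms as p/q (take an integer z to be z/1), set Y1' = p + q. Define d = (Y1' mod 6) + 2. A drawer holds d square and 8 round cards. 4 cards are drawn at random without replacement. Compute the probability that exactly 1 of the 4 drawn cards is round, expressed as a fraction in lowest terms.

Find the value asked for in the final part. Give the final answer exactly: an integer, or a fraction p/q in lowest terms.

16/143

Stage 1: cross terms: (-36*-27 - -40*-14)=412, (-40*5 - 37*-27)=799, (37*29 - 8*5)=1033, (8*30 - -19*29)=791, (-19*-14 - -36*30)=1346; twice the area = |4381| = 4381; area = 4381/2; answer 4381/2
Stage 2: Y1 = 4381/2; threaded value p + q = 4383; d = 5; total draws C(13,4) = 715; favorable C(8,1)*C(5,3) = 80; P = 16/143; answer 16/143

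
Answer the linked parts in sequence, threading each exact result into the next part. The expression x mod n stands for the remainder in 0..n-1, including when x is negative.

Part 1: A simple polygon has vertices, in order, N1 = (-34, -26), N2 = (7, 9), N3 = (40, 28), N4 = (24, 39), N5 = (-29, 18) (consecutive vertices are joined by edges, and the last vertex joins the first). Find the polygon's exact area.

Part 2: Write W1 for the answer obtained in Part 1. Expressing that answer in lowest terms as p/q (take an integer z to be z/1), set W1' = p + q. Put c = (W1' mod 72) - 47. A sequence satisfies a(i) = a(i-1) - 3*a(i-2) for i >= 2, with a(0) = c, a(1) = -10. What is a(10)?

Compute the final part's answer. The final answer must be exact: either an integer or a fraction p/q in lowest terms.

-10078

Part 1: cross terms: (-34*9 - 7*-26)=-124, (7*28 - 40*9)=-164, (40*39 - 24*28)=888, (24*18 - -29*39)=1563, (-29*-26 - -34*18)=1366; twice the area = |3529| = 3529; area = 3529/2; answer 3529/2
Part 2: W1 = 3529/2; threaded value p + q = 3531; c = -44; a(2) = 1*(-10) - 3*(-44) = 122; iterating: a(2)=122, a(3)=152, a(4)=-214, a(5)=-670, a(6)=-28, a(7)=1982, a(8)=2066, a(9)=-3880, a(10)=-10078; answer -10078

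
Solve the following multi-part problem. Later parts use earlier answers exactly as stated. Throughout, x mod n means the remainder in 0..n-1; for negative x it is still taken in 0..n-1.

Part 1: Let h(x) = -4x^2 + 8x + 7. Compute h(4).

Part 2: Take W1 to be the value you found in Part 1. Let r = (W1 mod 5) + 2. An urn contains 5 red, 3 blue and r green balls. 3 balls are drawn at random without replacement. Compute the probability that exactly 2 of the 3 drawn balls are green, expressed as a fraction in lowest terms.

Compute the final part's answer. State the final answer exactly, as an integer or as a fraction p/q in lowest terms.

1/15

Part 1: -4*(4)^2 + 8*(4)^1 + 7 = (-64) + (32) + (7) = -25; answer -25
Part 2: W1 = -25; r = 2; total draws C(10,3) = 120; favorable C(2,2)*C(8,1) = 8; P = 1/15; answer 1/15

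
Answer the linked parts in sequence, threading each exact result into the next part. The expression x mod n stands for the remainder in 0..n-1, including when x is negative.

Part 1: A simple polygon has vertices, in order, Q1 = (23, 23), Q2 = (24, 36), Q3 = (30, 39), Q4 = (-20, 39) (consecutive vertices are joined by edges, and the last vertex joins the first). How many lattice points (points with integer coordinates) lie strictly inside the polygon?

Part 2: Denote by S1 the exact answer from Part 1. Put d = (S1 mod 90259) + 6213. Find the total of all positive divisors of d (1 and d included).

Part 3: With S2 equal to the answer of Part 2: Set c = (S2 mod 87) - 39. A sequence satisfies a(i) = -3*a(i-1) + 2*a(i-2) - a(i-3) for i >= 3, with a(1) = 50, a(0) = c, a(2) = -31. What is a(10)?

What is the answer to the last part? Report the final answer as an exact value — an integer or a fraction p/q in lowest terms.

-1337362

Part 1: cross terms: (23*36 - 24*23)=276, (24*39 - 30*36)=-144, (30*39 - -20*39)=1950, (-20*23 - 23*39)=-1357; twice the area = |725| = 725; area = 725/2; boundary points = 1 + 3 + 50 + 1 = 55; strictly interior points = area - boundary/2 + 1 = 336; answer 336
Part 2: S1 = 336; d = 6549; 6549 = 3 * 37 * 59; sigma = (1 + 3) * (1 + 37) * (1 + 59) = 4 * 38 * 60 = 9120; answer 9120
Part 3: S2 = 9120; c = 33; a(3) = -3*(-31) + 2*(50) - 1*(33) = 160; iterating: a(3)=160, a(4)=-592, a(5)=2127, a(6)=-7725, a(7)=28021, a(8)=-101640, a(9)=368687, a(10)=-1337362; answer -1337362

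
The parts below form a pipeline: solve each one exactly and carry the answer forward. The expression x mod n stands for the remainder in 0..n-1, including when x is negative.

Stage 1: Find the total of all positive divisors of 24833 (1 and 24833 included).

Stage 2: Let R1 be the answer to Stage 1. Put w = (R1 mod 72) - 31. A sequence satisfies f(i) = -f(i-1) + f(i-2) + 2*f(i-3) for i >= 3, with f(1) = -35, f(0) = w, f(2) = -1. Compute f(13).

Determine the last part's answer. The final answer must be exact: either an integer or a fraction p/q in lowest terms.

Stage 1: 24833 = 19 * 1307; sigma = (1 + 19) * (1 + 1307) = 20 * 1308 = 26160; answer 26160
Stage 2: R1 = 26160; w = -7; f(3) = -1*(-1) + 1*(-35) + 2*(-7) = -48; iterating: f(3)=-48, f(4)=-23, f(5)=-27, f(6)=-92, f(7)=19, f(8)=-165, f(9)=0, f(10)=-127, f(11)=-203, f(12)=76, f(13)=-533; answer -533

-533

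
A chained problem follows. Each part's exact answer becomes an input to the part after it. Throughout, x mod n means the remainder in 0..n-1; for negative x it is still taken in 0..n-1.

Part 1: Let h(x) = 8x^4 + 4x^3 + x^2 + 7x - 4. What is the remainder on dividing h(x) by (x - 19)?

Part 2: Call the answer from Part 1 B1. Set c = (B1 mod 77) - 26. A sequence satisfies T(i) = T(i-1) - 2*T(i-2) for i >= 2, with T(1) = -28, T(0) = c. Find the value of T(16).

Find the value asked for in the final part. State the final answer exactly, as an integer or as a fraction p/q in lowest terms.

-112

Part 1: remainder = value at the root: 8*(19)^4 + 4*(19)^3 + 1*(19)^2 + 7*(19)^1 - 4 = (1042568) + (27436) + (361) + (133) + (-4) = 1070494; answer 1070494
Part 2: B1 = 1070494; c = 14; T(2) = 1*(-28) - 2*(14) = -56; iterating: T(2)=-56, T(3)=0, T(4)=112, T(5)=112, T(6)=-112, T(7)=-336, T(8)=-112, T(9)=560, T(10)=784, T(11)=-336, T(12)=-1904, T(13)=-1232, T(14)=2576, T(15)=5040, T(16)=-112; answer -112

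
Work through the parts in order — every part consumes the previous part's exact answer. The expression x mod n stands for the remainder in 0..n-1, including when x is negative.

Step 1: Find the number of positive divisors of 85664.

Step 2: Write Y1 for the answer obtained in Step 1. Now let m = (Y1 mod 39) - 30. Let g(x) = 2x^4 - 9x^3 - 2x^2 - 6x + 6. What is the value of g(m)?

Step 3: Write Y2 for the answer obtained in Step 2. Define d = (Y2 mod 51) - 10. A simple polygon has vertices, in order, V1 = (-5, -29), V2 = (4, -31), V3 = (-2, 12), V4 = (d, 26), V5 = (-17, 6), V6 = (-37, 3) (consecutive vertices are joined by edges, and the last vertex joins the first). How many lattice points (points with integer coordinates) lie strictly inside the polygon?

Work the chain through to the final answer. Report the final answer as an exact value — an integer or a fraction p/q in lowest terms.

Step 1: 85664 = 2^5 * 2677; number of divisors = (5+1) * (1+1) = 12; answer 12
Step 2: Y1 = 12; m = -18; 2*(-18)^4 - 9*(-18)^3 - 2*(-18)^2 - 6*(-18)^1 + 6 = (209952) + (52488) + (-648) + (108) + (6) = 261906; answer 261906
Step 3: Y2 = 261906; d = 11; cross terms: (-5*-31 - 4*-29)=271, (4*12 - -2*-31)=-14, (-2*26 - 11*12)=-184, (11*6 - -17*26)=508, (-17*3 - -37*6)=171, (-37*-29 - -5*3)=1088; twice the area = |1840| = 1840; area = 920; boundary points = 1 + 1 + 1 + 4 + 1 + 32 = 40; strictly interior points = area - boundary/2 + 1 = 901; answer 901

901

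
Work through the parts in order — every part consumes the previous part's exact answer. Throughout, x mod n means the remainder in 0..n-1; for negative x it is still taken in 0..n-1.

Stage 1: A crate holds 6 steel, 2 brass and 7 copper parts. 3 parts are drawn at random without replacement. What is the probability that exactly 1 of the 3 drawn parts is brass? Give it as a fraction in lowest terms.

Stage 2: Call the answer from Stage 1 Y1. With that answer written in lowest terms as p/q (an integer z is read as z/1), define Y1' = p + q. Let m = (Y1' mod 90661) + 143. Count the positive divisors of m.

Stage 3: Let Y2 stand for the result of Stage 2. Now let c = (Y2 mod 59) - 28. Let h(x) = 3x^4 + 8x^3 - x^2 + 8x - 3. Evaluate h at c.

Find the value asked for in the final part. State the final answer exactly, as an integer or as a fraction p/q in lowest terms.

Stage 1: total draws C(15,3) = 455; favorable C(2,1)*C(13,2) = 156; P = 12/35; answer 12/35
Stage 2: Y1 = 12/35; threaded value p + q = 47; m = 190; 190 = 2 * 5 * 19; number of divisors = (1+1) * (1+1) * (1+1) = 8; answer 8
Stage 3: Y2 = 8; c = -20; 3*(-20)^4 + 8*(-20)^3 - 1*(-20)^2 + 8*(-20)^1 - 3 = (480000) + (-64000) + (-400) + (-160) + (-3) = 415437; answer 415437

415437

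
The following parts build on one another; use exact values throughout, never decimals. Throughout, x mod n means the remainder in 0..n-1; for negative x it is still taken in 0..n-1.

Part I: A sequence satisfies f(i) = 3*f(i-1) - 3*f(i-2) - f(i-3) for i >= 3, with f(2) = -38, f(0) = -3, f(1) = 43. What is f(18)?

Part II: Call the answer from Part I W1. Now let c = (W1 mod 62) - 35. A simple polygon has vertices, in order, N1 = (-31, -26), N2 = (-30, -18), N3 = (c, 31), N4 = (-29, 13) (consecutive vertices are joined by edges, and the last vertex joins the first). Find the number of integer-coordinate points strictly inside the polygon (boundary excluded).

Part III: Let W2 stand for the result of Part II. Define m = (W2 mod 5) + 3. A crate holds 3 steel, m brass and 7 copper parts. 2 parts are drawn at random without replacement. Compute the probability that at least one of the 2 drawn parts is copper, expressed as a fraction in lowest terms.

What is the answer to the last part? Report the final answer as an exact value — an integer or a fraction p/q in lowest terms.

Part I: f(3) = 3*(-38) - 3*(43) - 1*(-3) = -240; iterating: f(3)=-240, f(4)=-649, f(5)=-1189, f(6)=-1380, f(7)=76, f(8)=5557, f(9)=17823, f(10)=36722, f(11)=51140, f(12)=25431, f(13)=-113849, f(14)=-468980, f(15)=-1090824, f(16)=-1751683, f(17)=-1513597, f(18)=1805082; answer 1805082
Part II: W1 = 1805082; c = -21; cross terms: (-31*-18 - -30*-26)=-222, (-30*31 - -21*-18)=-1308, (-21*13 - -29*31)=626, (-29*-26 - -31*13)=1157; twice the area = |253| = 253; area = 253/2; boundary points = 1 + 1 + 2 + 1 = 5; strictly interior points = area - boundary/2 + 1 = 125; answer 125
Part III: W2 = 125; m = 3; total draws C(13,2) = 78; complement C(6,2) = 15; favorable 78 - 15 = 63; P = 21/26; answer 21/26

21/26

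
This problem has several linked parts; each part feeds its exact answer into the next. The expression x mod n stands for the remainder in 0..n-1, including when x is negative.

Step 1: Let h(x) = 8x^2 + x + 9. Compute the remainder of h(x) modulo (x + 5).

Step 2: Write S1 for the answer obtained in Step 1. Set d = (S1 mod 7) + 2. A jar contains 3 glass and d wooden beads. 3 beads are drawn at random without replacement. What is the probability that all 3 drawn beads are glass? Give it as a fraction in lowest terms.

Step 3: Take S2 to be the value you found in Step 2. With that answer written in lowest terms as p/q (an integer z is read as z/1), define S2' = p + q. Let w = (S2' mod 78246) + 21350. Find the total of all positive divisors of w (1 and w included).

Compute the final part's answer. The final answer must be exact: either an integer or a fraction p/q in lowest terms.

25344

Step 1: remainder = value at the root: 8*(-5)^2 + 1*(-5)^1 + 9 = (200) + (-5) + (9) = 204; answer 204
Step 2: S1 = 204; d = 3; total draws C(6,3) = 20; favorable C(3,3) = 1; P = 1/20; answer 1/20
Step 3: S2 = 1/20; threaded value p + q = 21; w = 21371; 21371 = 7 * 43 * 71; sigma = (1 + 7) * (1 + 43) * (1 + 71) = 8 * 44 * 72 = 25344; answer 25344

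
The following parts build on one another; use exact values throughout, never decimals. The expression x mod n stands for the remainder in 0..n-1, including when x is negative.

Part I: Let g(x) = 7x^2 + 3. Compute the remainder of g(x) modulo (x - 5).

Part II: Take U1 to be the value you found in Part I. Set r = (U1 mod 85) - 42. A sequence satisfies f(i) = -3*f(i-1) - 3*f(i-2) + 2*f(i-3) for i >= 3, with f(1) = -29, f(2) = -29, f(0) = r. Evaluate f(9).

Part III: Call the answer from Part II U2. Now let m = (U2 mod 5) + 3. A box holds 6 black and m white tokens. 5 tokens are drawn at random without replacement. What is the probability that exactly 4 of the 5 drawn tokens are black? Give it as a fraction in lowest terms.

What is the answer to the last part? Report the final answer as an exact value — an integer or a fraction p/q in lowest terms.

5/21

Part I: remainder = value at the root: 7*(5)^2 + 3 = (175) + (3) = 178; answer 178
Part II: U1 = 178; r = -34; f(3) = -3*(-29) - 3*(-29) + 2*(-34) = 106; iterating: f(3)=106, f(4)=-289, f(5)=491, f(6)=-394, f(7)=-869, f(8)=4771, f(9)=-12494; answer -12494
Part III: U2 = -12494; m = 4; total draws C(10,5) = 252; favorable C(6,4)*C(4,1) = 60; P = 5/21; answer 5/21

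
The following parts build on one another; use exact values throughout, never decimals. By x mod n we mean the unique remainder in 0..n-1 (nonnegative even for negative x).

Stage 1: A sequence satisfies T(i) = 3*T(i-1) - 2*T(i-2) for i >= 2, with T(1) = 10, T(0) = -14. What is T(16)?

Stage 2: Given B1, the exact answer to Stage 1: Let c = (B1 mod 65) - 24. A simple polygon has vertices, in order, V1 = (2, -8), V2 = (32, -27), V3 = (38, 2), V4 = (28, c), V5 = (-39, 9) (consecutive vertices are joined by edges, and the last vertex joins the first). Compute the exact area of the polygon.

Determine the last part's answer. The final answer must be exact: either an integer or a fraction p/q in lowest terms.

Stage 1: T(2) = 3*(10) - 2*(-14) = 58; iterating: T(2)=58, T(3)=154, T(4)=346, T(5)=730, T(6)=1498, T(7)=3034, T(8)=6106, T(9)=12250, T(10)=24538, T(11)=49114, T(12)=98266, T(13)=196570, T(14)=393178, T(15)=786394, T(16)=1572826; answer 1572826
Stage 2: B1 = 1572826; c = -3; cross terms: (2*-27 - 32*-8)=202, (32*2 - 38*-27)=1090, (38*-3 - 28*2)=-170, (28*9 - -39*-3)=135, (-39*-8 - 2*9)=294; twice the area = |1551| = 1551; area = 1551/2; answer 1551/2

1551/2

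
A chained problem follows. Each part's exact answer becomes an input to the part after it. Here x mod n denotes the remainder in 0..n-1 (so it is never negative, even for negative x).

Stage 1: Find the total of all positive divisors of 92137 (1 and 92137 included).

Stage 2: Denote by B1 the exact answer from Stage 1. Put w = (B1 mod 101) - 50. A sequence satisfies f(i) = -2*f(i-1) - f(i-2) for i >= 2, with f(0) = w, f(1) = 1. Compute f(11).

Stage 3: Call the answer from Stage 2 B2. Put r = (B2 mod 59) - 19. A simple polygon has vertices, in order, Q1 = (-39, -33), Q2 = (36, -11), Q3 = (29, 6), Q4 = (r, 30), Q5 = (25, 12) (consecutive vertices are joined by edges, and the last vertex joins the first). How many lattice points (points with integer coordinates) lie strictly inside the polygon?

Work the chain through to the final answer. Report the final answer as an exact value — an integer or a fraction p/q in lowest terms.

1001

Stage 1: 92137 = 199 * 463; sigma = (1 + 199) * (1 + 463) = 200 * 464 = 92800; answer 92800
Stage 2: B1 = 92800; w = 32; f(2) = -2*(1) - 1*(32) = -34; iterating: f(2)=-34, f(3)=67, f(4)=-100, f(5)=133, f(6)=-166, f(7)=199, f(8)=-232, f(9)=265, f(10)=-298, f(11)=331; answer 331
Stage 3: B2 = 331; r = 17; cross terms: (-39*-11 - 36*-33)=1617, (36*6 - 29*-11)=535, (29*30 - 17*6)=768, (17*12 - 25*30)=-546, (25*-33 - -39*12)=-357; twice the area = |2017| = 2017; area = 2017/2; boundary points = 1 + 1 + 12 + 2 + 1 = 17; strictly interior points = area - boundary/2 + 1 = 1001; answer 1001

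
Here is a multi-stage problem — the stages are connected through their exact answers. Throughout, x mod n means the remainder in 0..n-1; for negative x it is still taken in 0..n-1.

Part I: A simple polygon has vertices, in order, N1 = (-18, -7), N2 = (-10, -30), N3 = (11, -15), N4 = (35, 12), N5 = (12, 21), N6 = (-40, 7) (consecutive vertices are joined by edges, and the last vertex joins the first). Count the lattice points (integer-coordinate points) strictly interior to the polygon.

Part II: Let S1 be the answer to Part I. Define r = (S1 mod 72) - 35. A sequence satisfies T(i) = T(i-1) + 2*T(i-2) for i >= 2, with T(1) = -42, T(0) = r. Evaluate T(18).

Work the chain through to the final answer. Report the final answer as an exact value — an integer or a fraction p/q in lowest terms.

-4019530

Part I: cross terms: (-18*-30 - -10*-7)=470, (-10*-15 - 11*-30)=480, (11*12 - 35*-15)=657, (35*21 - 12*12)=591, (12*7 - -40*21)=924, (-40*-7 - -18*7)=406; twice the area = |3528| = 3528; area = 1764; boundary points = 1 + 3 + 3 + 1 + 2 + 2 = 12; strictly interior points = area - boundary/2 + 1 = 1759; answer 1759
Part II: S1 = 1759; r = -4; T(2) = 1*(-42) + 2*(-4) = -50; iterating: T(2)=-50, T(3)=-134, T(4)=-234, T(5)=-502, T(6)=-970, T(7)=-1974, T(8)=-3914, T(9)=-7862, T(10)=-15690, T(11)=-31414, T(12)=-62794, T(13)=-125622, T(14)=-251210, T(15)=-502454, T(16)=-1004874, T(17)=-2009782, T(18)=-4019530; answer -4019530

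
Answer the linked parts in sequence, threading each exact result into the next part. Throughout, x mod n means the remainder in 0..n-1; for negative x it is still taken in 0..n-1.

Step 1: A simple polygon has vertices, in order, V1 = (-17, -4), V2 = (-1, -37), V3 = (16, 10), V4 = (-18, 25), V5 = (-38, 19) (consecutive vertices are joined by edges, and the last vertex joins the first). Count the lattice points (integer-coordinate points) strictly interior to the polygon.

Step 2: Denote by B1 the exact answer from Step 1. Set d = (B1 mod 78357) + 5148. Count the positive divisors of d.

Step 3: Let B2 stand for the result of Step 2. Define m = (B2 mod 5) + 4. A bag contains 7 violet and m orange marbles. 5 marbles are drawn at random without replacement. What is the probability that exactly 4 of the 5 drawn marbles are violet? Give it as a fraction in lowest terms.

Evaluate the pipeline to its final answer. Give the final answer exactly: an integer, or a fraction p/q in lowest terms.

70/429

Step 1: cross terms: (-17*-37 - -1*-4)=625, (-1*10 - 16*-37)=582, (16*25 - -18*10)=580, (-18*19 - -38*25)=608, (-38*-4 - -17*19)=475; twice the area = |2870| = 2870; area = 1435; boundary points = 1 + 1 + 1 + 2 + 1 = 6; strictly interior points = area - boundary/2 + 1 = 1433; answer 1433
Step 2: B1 = 1433; d = 6581; 6581 is prime, so its only divisors are 1 and 6581; count = 2; answer 2
Step 3: B2 = 2; m = 6; total draws C(13,5) = 1287; favorable C(7,4)*C(6,1) = 210; P = 70/429; answer 70/429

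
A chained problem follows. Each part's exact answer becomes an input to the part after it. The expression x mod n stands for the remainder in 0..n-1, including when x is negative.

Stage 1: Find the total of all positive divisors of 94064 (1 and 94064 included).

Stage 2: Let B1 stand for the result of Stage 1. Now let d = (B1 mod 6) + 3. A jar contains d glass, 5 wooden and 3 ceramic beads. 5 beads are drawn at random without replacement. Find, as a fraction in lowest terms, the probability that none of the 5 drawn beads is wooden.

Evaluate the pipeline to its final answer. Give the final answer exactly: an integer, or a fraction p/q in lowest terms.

Stage 1: 94064 = 2^4 * 5879; sigma = (1 + 2 + 4 + 8 + 16) * (1 + 5879) = 31 * 5880 = 182280; answer 182280
Stage 2: B1 = 182280; d = 3; total draws C(11,5) = 462; favorable C(6,5) = 6; P = 1/77; answer 1/77

1/77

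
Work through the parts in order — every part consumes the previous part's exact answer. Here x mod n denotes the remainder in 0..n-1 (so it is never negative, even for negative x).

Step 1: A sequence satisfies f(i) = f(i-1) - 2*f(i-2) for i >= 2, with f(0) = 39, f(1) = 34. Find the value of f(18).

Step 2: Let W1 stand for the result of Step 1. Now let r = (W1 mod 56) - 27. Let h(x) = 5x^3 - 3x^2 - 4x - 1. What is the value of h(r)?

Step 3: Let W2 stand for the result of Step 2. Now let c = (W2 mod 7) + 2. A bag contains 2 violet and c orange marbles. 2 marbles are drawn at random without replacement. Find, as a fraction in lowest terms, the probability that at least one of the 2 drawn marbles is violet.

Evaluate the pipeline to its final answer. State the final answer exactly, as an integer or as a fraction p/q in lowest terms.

5/12

Step 1: f(2) = 1*(34) - 2*(39) = -44; iterating: f(2)=-44, f(3)=-112, f(4)=-24, f(5)=200, f(6)=248, f(7)=-152, f(8)=-648, f(9)=-344, f(10)=952, f(11)=1640, f(12)=-264, f(13)=-3544, f(14)=-3016, f(15)=4072, f(16)=10104, f(17)=1960, f(18)=-18248; answer -18248
Step 2: W1 = -18248; r = -19; 5*(-19)^3 - 3*(-19)^2 - 4*(-19)^1 - 1 = (-34295) + (-1083) + (76) + (-1) = -35303; answer -35303
Step 3: W2 = -35303; c = 7; total draws C(9,2) = 36; complement C(7,2) = 21; favorable 36 - 21 = 15; P = 5/12; answer 5/12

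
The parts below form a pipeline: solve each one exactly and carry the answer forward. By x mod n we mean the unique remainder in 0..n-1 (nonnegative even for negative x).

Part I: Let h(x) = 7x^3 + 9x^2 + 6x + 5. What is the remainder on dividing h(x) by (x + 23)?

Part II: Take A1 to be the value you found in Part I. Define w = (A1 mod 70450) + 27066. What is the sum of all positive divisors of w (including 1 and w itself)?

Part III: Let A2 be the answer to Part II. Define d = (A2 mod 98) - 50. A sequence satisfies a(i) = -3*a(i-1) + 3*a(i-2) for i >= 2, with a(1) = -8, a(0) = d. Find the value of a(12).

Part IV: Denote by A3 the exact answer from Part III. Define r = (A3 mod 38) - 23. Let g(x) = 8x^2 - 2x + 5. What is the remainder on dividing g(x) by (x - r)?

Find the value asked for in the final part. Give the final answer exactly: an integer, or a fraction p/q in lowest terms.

635

Part I: remainder = value at the root: 7*(-23)^3 + 9*(-23)^2 + 6*(-23)^1 + 5 = (-85169) + (4761) + (-138) + (5) = -80541; answer -80541
Part II: A1 = -80541; w = 87425; 87425 = 5^2 * 13 * 269; sigma = (1 + 5 + 25) * (1 + 13) * (1 + 269) = 31 * 14 * 270 = 117180; answer 117180
Part III: A2 = 117180; d = 20; a(2) = -3*(-8) + 3*(20) = 84; iterating: a(2)=84, a(3)=-276, a(4)=1080, a(5)=-4068, a(6)=15444, a(7)=-58536, a(8)=221940, a(9)=-841428, a(10)=3190104, a(11)=-12094596, a(12)=45854100; answer 45854100
Part IV: A3 = 45854100; r = 9; remainder = value at the root: 8*(9)^2 - 2*(9)^1 + 5 = (648) + (-18) + (5) = 635; answer 635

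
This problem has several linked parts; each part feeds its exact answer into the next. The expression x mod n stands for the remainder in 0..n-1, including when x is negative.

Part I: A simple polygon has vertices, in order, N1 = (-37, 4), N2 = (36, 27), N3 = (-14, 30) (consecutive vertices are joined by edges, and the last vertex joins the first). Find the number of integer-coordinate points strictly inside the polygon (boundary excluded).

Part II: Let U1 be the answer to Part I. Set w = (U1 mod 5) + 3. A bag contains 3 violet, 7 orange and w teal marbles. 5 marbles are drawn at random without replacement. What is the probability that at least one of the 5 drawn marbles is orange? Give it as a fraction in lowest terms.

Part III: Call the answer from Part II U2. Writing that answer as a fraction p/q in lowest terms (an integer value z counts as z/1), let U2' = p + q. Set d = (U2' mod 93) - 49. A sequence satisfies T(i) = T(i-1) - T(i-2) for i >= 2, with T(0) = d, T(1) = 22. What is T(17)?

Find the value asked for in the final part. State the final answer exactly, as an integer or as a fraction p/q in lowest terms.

Part I: cross terms: (-37*27 - 36*4)=-1143, (36*30 - -14*27)=1458, (-14*4 - -37*30)=1054; twice the area = |1369| = 1369; area = 1369/2; boundary points = 1 + 1 + 1 = 3; strictly interior points = area - boundary/2 + 1 = 684; answer 684
Part II: U1 = 684; w = 7; total draws C(17,5) = 6188; complement C(10,5) = 252; favorable 6188 - 252 = 5936; P = 212/221; answer 212/221
Part III: U2 = 212/221; threaded value p + q = 433; d = 12; T(2) = 1*(22) - 1*(12) = 10; iterating: T(2)=10, T(3)=-12, T(4)=-22, T(5)=-10, T(6)=12, T(7)=22, T(8)=10, T(9)=-12, T(10)=-22, T(11)=-10, T(12)=12, T(13)=22, T(14)=10, T(15)=-12, T(16)=-22, T(17)=-10; answer -10

-10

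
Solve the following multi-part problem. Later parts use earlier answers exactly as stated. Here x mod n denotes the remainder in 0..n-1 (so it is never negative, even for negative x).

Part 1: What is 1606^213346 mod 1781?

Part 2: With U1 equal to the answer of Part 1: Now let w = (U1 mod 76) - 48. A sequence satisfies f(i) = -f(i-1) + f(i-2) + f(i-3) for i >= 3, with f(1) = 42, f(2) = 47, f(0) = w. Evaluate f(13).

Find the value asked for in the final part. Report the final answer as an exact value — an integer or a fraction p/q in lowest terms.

-318

Part 1: squarings mod 1781: 1606^1=1606, 1606^2=348, 1606^4=1777, 1606^8=16, 1606^16=256, 1606^32=1420, 1606^64=308, 1606^128=471, 1606^256=997, 1606^512=211, 1606^1024=1777, 1606^2048=16, 1606^4096=256, 1606^8192=1420, 1606^16384=308, 1606^32768=471, 1606^65536=997, 1606^131072=211; 1606^213346 = 1606^2 * 1606^32 * 1606^64 * 1606^256 * 1606^16384 * 1606^65536 * 1606^131072 = 719 (mod 1781); answer 719
Part 2: U1 = 719; w = -13; f(3) = -1*(47) + 1*(42) + 1*(-13) = -18; iterating: f(3)=-18, f(4)=107, f(5)=-78, f(6)=167, f(7)=-138, f(8)=227, f(9)=-198, f(10)=287, f(11)=-258, f(12)=347, f(13)=-318; answer -318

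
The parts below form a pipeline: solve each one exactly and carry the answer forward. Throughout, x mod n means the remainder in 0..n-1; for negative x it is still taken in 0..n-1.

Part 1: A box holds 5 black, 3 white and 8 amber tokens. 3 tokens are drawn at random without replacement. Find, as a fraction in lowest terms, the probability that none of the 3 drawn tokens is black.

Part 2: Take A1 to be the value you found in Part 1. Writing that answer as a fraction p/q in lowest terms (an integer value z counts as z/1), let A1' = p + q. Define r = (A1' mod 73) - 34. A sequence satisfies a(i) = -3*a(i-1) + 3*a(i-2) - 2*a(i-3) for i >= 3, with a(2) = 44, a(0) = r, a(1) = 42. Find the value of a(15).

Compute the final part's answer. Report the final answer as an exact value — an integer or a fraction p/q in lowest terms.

-981707458

Part 1: total draws C(16,3) = 560; favorable C(11,3) = 165; P = 33/112; answer 33/112
Part 2: A1 = 33/112; threaded value p + q = 145; r = 38; a(3) = -3*(44) + 3*(42) - 2*(38) = -82; iterating: a(3)=-82, a(4)=294, a(5)=-1216, a(6)=4694, a(7)=-18318, a(8)=71468, a(9)=-278746, a(10)=1087278, a(11)=-4241008, a(12)=16542350, a(13)=-64524630, a(14)=251682956, a(15)=-981707458; answer -981707458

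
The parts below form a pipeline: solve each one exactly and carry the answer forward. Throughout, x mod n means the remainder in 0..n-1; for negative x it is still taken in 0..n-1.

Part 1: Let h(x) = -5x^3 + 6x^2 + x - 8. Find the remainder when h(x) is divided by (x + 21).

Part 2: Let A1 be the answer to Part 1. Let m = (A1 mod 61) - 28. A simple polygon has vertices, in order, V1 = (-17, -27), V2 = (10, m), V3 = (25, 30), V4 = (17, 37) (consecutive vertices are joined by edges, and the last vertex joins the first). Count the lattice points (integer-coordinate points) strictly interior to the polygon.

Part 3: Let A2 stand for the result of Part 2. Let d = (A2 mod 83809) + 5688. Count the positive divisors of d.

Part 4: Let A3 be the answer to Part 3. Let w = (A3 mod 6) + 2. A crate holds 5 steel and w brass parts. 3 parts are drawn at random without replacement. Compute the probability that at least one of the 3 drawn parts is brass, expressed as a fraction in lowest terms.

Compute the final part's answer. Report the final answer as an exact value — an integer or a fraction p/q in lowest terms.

Part 1: remainder = value at the root: -5*(-21)^3 + 6*(-21)^2 + 1*(-21)^1 - 8 = (46305) + (2646) + (-21) + (-8) = 48922; answer 48922
Part 2: A1 = 48922; m = -28; cross terms: (-17*-28 - 10*-27)=746, (10*30 - 25*-28)=1000, (25*37 - 17*30)=415, (17*-27 - -17*37)=170; twice the area = |2331| = 2331; area = 2331/2; boundary points = 1 + 1 + 1 + 2 = 5; strictly interior points = area - boundary/2 + 1 = 1164; answer 1164
Part 3: A2 = 1164; d = 6852; 6852 = 2^2 * 3 * 571; number of divisors = (2+1) * (1+1) * (1+1) = 12; answer 12
Part 4: A3 = 12; w = 2; total draws C(7,3) = 35; complement C(5,3) = 10; favorable 35 - 10 = 25; P = 5/7; answer 5/7

5/7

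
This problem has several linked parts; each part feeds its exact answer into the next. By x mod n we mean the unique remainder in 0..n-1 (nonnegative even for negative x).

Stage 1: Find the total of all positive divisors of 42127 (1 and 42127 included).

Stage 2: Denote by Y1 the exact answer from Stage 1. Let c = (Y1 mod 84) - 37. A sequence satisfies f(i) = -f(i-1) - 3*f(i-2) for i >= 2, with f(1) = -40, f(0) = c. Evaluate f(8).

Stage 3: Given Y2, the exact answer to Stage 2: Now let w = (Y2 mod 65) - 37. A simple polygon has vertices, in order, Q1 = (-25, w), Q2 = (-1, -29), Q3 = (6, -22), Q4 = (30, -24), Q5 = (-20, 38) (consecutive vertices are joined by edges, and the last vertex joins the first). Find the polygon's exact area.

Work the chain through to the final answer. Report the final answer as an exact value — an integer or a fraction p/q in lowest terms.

1590

Stage 1: 42127 = 103 * 409; sigma = (1 + 103) * (1 + 409) = 104 * 410 = 42640; answer 42640
Stage 2: Y1 = 42640; c = 15; f(2) = -1*(-40) - 3*(15) = -5; iterating: f(2)=-5, f(3)=125, f(4)=-110, f(5)=-265, f(6)=595, f(7)=200, f(8)=-1985; answer -1985
Stage 3: Y2 = -1985; w = -7; cross terms: (-25*-29 - -1*-7)=718, (-1*-22 - 6*-29)=196, (6*-24 - 30*-22)=516, (30*38 - -20*-24)=660, (-20*-7 - -25*38)=1090; twice the area = |3180| = 3180; area = 1590; answer 1590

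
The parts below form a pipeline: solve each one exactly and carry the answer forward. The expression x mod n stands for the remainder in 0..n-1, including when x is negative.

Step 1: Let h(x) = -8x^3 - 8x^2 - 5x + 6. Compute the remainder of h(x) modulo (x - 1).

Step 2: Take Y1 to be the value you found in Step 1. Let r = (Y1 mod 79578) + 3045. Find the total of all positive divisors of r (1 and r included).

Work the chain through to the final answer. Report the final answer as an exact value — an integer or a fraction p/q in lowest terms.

213528

Step 1: remainder = value at the root: -8*(1)^3 - 8*(1)^2 - 5*(1)^1 + 6 = (-8) + (-8) + (-5) + (6) = -15; answer -15
Step 2: Y1 = -15; r = 82608; 82608 = 2^4 * 3 * 1721; sigma = (1 + 2 + 4 + 8 + 16) * (1 + 3) * (1 + 1721) = 31 * 4 * 1722 = 213528; answer 213528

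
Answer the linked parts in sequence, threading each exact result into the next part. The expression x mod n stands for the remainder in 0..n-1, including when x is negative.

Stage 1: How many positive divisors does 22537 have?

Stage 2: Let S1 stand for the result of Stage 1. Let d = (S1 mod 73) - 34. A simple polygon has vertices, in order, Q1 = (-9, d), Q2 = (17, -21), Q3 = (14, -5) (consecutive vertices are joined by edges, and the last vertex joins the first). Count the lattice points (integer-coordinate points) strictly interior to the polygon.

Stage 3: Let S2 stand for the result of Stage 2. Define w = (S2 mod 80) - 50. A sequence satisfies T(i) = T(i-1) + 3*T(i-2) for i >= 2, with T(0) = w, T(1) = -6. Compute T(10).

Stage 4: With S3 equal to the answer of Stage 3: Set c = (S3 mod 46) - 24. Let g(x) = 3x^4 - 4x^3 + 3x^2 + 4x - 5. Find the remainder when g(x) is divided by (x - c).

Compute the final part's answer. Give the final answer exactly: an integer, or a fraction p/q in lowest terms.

69499

Stage 1: 22537 = 31 * 727; number of divisors = (1+1) * (1+1) = 4; answer 4
Stage 2: S1 = 4; d = -30; cross terms: (-9*-21 - 17*-30)=699, (17*-5 - 14*-21)=209, (14*-30 - -9*-5)=-465; twice the area = |443| = 443; area = 443/2; boundary points = 1 + 1 + 1 = 3; strictly interior points = area - boundary/2 + 1 = 221; answer 221
Stage 3: S2 = 221; w = 11; T(2) = 1*(-6) + 3*(11) = 27; iterating: T(2)=27, T(3)=9, T(4)=90, T(5)=117, T(6)=387, T(7)=738, T(8)=1899, T(9)=4113, T(10)=9810; answer 9810
Stage 4: S3 = 9810; c = -12; remainder = value at the root: 3*(-12)^4 - 4*(-12)^3 + 3*(-12)^2 + 4*(-12)^1 - 5 = (62208) + (6912) + (432) + (-48) + (-5) = 69499; answer 69499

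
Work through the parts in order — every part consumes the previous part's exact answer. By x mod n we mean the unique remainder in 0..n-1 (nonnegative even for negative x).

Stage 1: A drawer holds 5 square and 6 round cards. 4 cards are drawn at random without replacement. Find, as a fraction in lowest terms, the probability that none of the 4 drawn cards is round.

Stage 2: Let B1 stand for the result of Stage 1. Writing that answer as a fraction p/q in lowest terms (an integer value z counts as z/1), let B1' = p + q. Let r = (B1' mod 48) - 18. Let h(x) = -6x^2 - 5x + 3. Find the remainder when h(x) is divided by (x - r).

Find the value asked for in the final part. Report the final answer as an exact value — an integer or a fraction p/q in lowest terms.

-8

Stage 1: total draws C(11,4) = 330; favorable C(5,4) = 5; P = 1/66; answer 1/66
Stage 2: B1 = 1/66; threaded value p + q = 67; r = 1; remainder = value at the root: -6*(1)^2 - 5*(1)^1 + 3 = (-6) + (-5) + (3) = -8; answer -8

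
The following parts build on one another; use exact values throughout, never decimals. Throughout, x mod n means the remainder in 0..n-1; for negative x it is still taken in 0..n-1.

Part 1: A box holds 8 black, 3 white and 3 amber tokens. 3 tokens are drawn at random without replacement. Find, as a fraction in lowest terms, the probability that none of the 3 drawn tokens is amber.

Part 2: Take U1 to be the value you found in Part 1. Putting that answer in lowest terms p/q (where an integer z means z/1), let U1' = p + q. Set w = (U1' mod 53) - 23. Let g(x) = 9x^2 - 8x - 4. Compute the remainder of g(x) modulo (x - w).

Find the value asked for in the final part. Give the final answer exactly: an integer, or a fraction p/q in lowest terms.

7333

Part 1: total draws C(14,3) = 364; favorable C(11,3) = 165; P = 165/364; answer 165/364
Part 2: U1 = 165/364; threaded value p + q = 529; w = 29; remainder = value at the root: 9*(29)^2 - 8*(29)^1 - 4 = (7569) + (-232) + (-4) = 7333; answer 7333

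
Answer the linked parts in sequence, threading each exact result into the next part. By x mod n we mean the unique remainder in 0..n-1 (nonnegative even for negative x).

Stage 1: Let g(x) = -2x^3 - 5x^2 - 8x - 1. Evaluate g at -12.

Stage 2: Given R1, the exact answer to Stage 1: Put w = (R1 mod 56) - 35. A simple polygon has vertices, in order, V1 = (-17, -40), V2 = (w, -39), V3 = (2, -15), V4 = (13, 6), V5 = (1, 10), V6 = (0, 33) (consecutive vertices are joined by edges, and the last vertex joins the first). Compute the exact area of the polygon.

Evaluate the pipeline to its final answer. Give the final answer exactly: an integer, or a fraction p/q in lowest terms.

Stage 1: -2*(-12)^3 - 5*(-12)^2 - 8*(-12)^1 - 1 = (3456) + (-720) + (96) + (-1) = 2831; answer 2831
Stage 2: R1 = 2831; w = -4; cross terms: (-17*-39 - -4*-40)=503, (-4*-15 - 2*-39)=138, (2*6 - 13*-15)=207, (13*10 - 1*6)=124, (1*33 - 0*10)=33, (0*-40 - -17*33)=561; twice the area = |1566| = 1566; area = 783; answer 783

783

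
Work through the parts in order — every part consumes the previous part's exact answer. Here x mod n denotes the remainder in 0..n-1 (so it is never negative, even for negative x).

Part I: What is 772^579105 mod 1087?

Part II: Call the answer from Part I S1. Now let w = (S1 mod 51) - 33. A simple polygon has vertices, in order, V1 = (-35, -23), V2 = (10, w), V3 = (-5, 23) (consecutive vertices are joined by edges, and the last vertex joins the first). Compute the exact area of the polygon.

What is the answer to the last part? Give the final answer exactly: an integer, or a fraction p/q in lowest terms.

Part I: squarings mod 1087: 772^1=772, 772^2=308, 772^4=295, 772^8=65, 772^16=964, 772^32=998, 772^64=312, 772^128=601, 772^256=317, 772^512=485, 772^1024=433, 772^2048=525, 772^4096=614, 772^8192=894, 772^16384=291, 772^32768=982, 772^65536=155, 772^131072=111, 772^262144=364, 772^524288=969; 772^579105 = 772^1 * 772^32 * 772^512 * 772^1024 * 772^4096 * 772^16384 * 772^32768 * 772^524288 = 252 (mod 1087); answer 252
Part II: S1 = 252; w = 15; cross terms: (-35*15 - 10*-23)=-295, (10*23 - -5*15)=305, (-5*-23 - -35*23)=920; twice the area = |930| = 930; area = 465; answer 465

465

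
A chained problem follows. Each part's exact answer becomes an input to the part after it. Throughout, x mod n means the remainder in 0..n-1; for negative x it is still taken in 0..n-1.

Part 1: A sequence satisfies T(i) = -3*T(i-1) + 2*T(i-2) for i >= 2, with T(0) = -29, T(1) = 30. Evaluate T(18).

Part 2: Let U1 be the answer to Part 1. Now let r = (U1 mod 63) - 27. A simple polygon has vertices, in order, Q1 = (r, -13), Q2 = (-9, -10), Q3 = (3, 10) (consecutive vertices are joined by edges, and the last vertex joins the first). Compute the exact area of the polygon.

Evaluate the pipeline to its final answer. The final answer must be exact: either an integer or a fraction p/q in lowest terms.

Part 1: T(2) = -3*(30) + 2*(-29) = -148; iterating: T(2)=-148, T(3)=504, T(4)=-1808, T(5)=6432, T(6)=-22912, T(7)=81600, T(8)=-290624, T(9)=1035072, T(10)=-3686464, T(11)=13129536, T(12)=-46761536, T(13)=166543680, T(14)=-593154112, T(15)=2112549696, T(16)=-7523957312, T(17)=26796971328, T(18)=-95438828608; answer -95438828608
Part 2: U1 = -95438828608; r = 11; cross terms: (11*-10 - -9*-13)=-227, (-9*10 - 3*-10)=-60, (3*-13 - 11*10)=-149; twice the area = |-436| = 436; area = 218; answer 218

218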